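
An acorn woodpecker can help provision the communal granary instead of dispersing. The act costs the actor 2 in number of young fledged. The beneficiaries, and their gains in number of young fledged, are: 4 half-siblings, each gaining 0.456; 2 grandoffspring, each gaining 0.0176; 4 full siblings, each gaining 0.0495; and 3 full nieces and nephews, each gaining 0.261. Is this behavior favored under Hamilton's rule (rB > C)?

No

Hamilton's rule: the trait is favored when the sum of r·B over every recipient exceeds the actor's cost C.
r to a half-sibling = 1/4 (half-sibs share one parent — one path of length 2: r = (1/2)^2 = 1/4).
r to a grandoffspring = 1/4 (two parent–offspring links: r = (1/2)^2 = 1/4).
r to a full sibling = 0.5 (full sibs share both parents — two paths of length 2: r = 2·(1/2)^2 = 1/2).
r to a full niece or nephew = 0.25 (full aunt/uncle↔niece/nephew: two paths of length 3 through the shared grandparent pair: r = 2·(1/2)^3 = 1/4).
Summing one r·B term per recipient: 4·0.25·0.456 + 2·0.25·0.0176 + 4·0.5·0.0495 + 3·0.25·0.261 = 0.75955.
0.75955 < 2: the indirect benefit is less than the cost.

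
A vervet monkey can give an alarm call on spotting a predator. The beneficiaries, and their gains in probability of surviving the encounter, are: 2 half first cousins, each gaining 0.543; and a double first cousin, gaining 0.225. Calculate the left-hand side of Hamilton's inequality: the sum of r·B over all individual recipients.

r to a half first cousin = 0.0625 (half first cousins share one grandparent — one path of length 4: r = (1/2)^4 = 1/16).
r to a double first cousin = 1/4 (double first cousins share both grandparent pairs — four paths of length 4: r = 4·(1/2)^4 = 1/4).
Summing one r·B term per recipient: 2·0.0625·0.543 + 1·0.25·0.225 = 0.124125.

0.124125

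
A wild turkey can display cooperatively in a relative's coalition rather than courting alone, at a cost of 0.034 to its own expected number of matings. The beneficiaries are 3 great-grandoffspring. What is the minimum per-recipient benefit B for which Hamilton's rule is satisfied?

r to a great-grandoffspring = 0.125 (three parent–offspring links: r = (1/2)^3 = 1/8).
Hamilton's rule with n recipients of equal r: n·r·B > C, so B > C/(n·r) = 0.034/(3·0.125) = 0.0907.

0.0907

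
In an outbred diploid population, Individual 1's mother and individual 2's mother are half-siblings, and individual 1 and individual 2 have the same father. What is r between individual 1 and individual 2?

0.3125

With two independent routes of shared ancestry, r is the sum of the two contributions.
Individual 1 and individual 2 are related in two ways: half first cousins through their mothers (r = 1/16) and half-sibs through their shared father (r = 1/4).
r = 1/16 + 1/4 = 5/16 = 0.3125.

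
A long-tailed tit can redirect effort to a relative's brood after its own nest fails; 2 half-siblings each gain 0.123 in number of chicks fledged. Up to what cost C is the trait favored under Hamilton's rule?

r to a half-sibling = 0.25 (half-sibs share one parent — one path of length 2: r = (1/2)^2 = 1/4).
Hamilton's rule: n·r·B > C, so the trait is favored while C < n·r·B = 2·0.25·0.123 = 0.0615.

0.0615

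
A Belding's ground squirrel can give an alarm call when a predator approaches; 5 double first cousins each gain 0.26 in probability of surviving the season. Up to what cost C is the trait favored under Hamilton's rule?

r to a double first cousin = 0.25 (double first cousins share both grandparent pairs — four paths of length 4: r = 4·(1/2)^4 = 1/4).
Hamilton's rule: n·r·B > C, so the trait is favored while C < n·r·B = 5·0.25·0.26 = 0.325.

0.325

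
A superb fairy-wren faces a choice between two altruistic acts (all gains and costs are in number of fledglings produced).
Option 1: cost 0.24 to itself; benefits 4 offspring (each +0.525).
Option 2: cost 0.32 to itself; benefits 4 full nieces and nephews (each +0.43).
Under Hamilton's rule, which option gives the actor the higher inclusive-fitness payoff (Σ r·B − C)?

Option 1

Option 1: r to an offspring = 0.5.
Option 1: Σ r·B − C = (4·0.5·0.525) − 0.24 = 0.81.
Option 2: r to a full niece or nephew = 0.25.
Option 2: Σ r·B − C = (4·0.25·0.43) − 0.32 = 0.11.
Option 1 has the higher net inclusive-fitness payoff.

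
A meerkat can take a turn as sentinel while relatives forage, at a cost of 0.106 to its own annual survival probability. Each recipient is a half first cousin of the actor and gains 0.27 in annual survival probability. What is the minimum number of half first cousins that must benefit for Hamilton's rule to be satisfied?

r to a half first cousin = 0.0625 (half first cousins share one grandparent — one path of length 4: r = (1/2)^4 = 1/16).
Hamilton's rule: n·r·B > C  ⇒  n > C/(r·B) = 0.106/(0.0625·0.27) = 6.281.
The smallest integer exceeding 6.281 is 7.

7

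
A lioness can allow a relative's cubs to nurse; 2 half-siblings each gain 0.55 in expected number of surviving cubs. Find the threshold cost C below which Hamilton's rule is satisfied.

0.275

r to a half-sibling = 0.25 (half-sibs share one parent — one path of length 2: r = (1/2)^2 = 1/4).
Hamilton's rule: n·r·B > C, so the trait is favored while C < n·r·B = 2·0.25·0.55 = 0.275.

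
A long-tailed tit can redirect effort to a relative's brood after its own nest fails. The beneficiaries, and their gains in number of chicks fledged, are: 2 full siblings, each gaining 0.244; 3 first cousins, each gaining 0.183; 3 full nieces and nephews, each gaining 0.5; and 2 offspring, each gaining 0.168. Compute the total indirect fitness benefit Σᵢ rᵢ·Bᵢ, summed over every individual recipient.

r to a full sibling = 0.5 (full sibs share both parents — two paths of length 2: r = 2·(1/2)^2 = 1/2).
r to a first cousin = 1/8 (first cousins share one grandparent pair — two paths of length 4: r = 2·(1/2)^4 = 1/8).
r to a full niece or nephew = 0.25 (full aunt/uncle↔niece/nephew: two paths of length 3 through the shared grandparent pair: r = 2·(1/2)^3 = 1/4).
r to an offspring = 0.5 (one parent–offspring link: r = (1/2)^1 = 1/2).
Summing one r·B term per recipient: 2·0.5·0.244 + 3·0.125·0.183 + 3·0.25·0.5 + 2·0.5·0.168 = 0.855625.

0.855625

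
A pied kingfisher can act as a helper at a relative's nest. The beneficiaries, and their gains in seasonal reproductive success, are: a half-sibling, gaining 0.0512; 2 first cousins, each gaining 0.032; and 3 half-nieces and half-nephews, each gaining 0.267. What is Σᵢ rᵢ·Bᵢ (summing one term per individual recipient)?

0.120925

r to a half-sibling = 0.25 (half-sibs share one parent — one path of length 2: r = (1/2)^2 = 1/4).
r to a first cousin = 0.125 (first cousins share one grandparent pair — two paths of length 4: r = 2·(1/2)^4 = 1/8).
r to a half-niece or half-nephew = 1/8 (half-aunt/uncle↔niece/nephew: one path of length 3: r = (1/2)^3 = 1/8).
Summing one r·B term per recipient: 1·0.25·0.0512 + 2·0.125·0.032 + 3·0.125·0.267 = 0.120925.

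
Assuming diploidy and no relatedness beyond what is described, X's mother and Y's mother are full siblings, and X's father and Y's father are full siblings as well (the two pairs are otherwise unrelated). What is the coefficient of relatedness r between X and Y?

With two independent routes of shared ancestry, r is the sum of the two contributions.
X and Y are related in two ways: first cousins through their mothers (r = 1/8) and first cousins through their fathers (r = 1/8) — i.e. double first cousins.
r = 1/8 + 1/8 = 1/4 = 0.25.

0.25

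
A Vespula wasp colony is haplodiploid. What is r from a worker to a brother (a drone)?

Her haploid brother carries none of their father's genes and a random half of their mother's genome; that half matches the maternal half of her own genome with probability 1/2: r = 1/2 · 1/2 = 1/4.

0.25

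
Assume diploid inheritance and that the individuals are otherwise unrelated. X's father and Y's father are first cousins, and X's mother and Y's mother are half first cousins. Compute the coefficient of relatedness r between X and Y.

0.046875

Independent pedigree routes through distinct common ancestors add.
X and Y are related in two ways: second cousins through their fathers (r = 1/32) and half second cousins through their mothers (r = 1/64).
r = 1/32 + 1/64 = 3/64 = 0.046875.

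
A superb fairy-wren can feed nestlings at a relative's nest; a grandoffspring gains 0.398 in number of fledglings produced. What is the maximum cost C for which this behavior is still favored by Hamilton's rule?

r to a grandoffspring = 0.25 (two parent–offspring links: r = (1/2)^2 = 1/4).
Hamilton's rule: n·r·B > C, so the trait is favored while C < n·r·B = 1·0.25·0.398 = 0.0995.

0.0995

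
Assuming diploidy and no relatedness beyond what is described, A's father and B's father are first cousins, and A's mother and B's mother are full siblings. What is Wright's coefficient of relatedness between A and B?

0.15625

Independent pedigree routes through distinct common ancestors add.
A and B are related in two ways: second cousins through their fathers (r = 1/32) and first cousins through their mothers (r = 1/8).
r = 1/32 + 1/8 = 0.15625.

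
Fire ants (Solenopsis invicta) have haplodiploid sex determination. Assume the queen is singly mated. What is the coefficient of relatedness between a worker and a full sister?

0.75

Haplodiploid full sisters inherit their father's entire haploid genome identically (contributing 1/2) and on average half of their mother's contribution (1/2 · 1/2 = 1/4); r = 1/2 + 1/4 = 3/4.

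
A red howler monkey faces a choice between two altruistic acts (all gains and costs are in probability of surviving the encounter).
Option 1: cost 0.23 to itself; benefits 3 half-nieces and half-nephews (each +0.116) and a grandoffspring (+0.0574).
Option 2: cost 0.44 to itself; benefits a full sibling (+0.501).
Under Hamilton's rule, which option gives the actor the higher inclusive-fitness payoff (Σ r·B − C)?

Option 1

Option 1: r to a half-niece or half-nephew = 0.125.
Option 1: r to a grandoffspring = 0.25.
Option 1: Σ r·B − C = (3·0.125·0.116 + 1·0.25·0.0574) − 0.23 = -0.17215.
Option 2: r to a full sibling = 0.5.
Option 2: Σ r·B − C = (1·0.5·0.501) − 0.44 = -0.1895.
Option 1 has the higher net inclusive-fitness payoff.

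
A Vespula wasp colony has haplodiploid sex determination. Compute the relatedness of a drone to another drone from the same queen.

0.5

Haploid brothers each carry a random half of the queen's diploid genome, so on average they share half: r = 1/2.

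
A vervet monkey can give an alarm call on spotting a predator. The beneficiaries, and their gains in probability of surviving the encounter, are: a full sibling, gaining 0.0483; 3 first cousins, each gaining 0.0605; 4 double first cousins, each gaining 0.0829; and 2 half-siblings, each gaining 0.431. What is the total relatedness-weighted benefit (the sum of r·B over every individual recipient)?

r to a full sibling = 0.5 (full sibs share both parents — two paths of length 2: r = 2·(1/2)^2 = 1/2).
r to a first cousin = 0.125 (first cousins share one grandparent pair — two paths of length 4: r = 2·(1/2)^4 = 1/8).
r to a double first cousin = 1/4 (double first cousins share both grandparent pairs — four paths of length 4: r = 4·(1/2)^4 = 1/4).
r to a half-sibling = 0.25 (half-sibs share one parent — one path of length 2: r = (1/2)^2 = 1/4).
Summing one r·B term per recipient: 1·0.5·0.0483 + 3·0.125·0.0605 + 4·0.25·0.0829 + 2·0.25·0.431 = 0.3452375.

0.3452375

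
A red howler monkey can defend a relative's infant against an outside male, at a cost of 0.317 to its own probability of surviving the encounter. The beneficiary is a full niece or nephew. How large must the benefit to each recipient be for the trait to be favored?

1.268

r to a full niece or nephew = 1/4 (full aunt/uncle↔niece/nephew: two paths of length 3 through the shared grandparent pair: r = 2·(1/2)^3 = 1/4).
Hamilton's rule with n recipients of equal r: n·r·B > C, so B > C/(n·r) = 0.317/(1·0.25) = 1.268.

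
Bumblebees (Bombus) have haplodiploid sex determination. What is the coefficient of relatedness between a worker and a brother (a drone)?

Her haploid brother carries none of their father's genes and a random half of their mother's genome; that half matches the maternal half of her own genome with probability 1/2: r = 1/2 · 1/2 = 1/4.

0.25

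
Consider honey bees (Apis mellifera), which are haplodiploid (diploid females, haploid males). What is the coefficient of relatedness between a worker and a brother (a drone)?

Her haploid brother carries none of their father's genes and a random half of their mother's genome; that half matches the maternal half of her own genome with probability 1/2: r = 1/2 · 1/2 = 1/4.

0.25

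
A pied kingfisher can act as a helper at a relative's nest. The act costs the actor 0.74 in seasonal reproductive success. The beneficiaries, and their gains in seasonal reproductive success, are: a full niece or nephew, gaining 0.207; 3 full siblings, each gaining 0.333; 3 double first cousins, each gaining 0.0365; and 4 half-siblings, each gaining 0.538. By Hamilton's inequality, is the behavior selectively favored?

Hamilton's rule: the trait is favored when the sum of r·B over every recipient exceeds the actor's cost C.
r to a full niece or nephew = 0.25 (full aunt/uncle↔niece/nephew: two paths of length 3 through the shared grandparent pair: r = 2·(1/2)^3 = 1/4).
r to a full sibling = 1/2 (full sibs share both parents — two paths of length 2: r = 2·(1/2)^2 = 1/2).
r to a double first cousin = 0.25 (double first cousins share both grandparent pairs — four paths of length 4: r = 4·(1/2)^4 = 1/4).
r to a half-sibling = 1/4 (half-sibs share one parent — one path of length 2: r = (1/2)^2 = 1/4).
Summing one r·B term per recipient: 1·0.25·0.207 + 3·0.5·0.333 + 3·0.25·0.0365 + 4·0.25·0.538 = 1.116625.
1.116625 > 0.74: the indirect benefit exceeds the cost.

Yes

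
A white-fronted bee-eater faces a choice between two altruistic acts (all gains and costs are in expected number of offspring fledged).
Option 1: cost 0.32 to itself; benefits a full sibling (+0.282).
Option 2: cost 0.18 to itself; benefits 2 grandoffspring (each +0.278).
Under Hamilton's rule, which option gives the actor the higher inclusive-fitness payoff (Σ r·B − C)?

Option 2

Option 1: r to a full sibling = 0.5.
Option 1: Σ r·B − C = (1·0.5·0.282) − 0.32 = -0.179.
Option 2: r to a grandoffspring = 0.25.
Option 2: Σ r·B − C = (2·0.25·0.278) − 0.18 = -0.041.
Option 2 has the higher net inclusive-fitness payoff.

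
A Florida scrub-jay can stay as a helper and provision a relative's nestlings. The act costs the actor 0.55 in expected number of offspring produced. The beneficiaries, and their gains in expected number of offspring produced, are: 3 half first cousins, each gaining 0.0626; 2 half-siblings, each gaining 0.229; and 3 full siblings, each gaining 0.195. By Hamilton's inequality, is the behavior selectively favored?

No

Hamilton's rule: the trait is favored when the sum of r·B over every recipient exceeds the actor's cost C.
r to a half first cousin = 1/16 (half first cousins share one grandparent — one path of length 4: r = (1/2)^4 = 1/16).
r to a half-sibling = 0.25 (half-sibs share one parent — one path of length 2: r = (1/2)^2 = 1/4).
r to a full sibling = 0.5 (full sibs share both parents — two paths of length 2: r = 2·(1/2)^2 = 1/2).
Summing one r·B term per recipient: 3·0.0625·0.0626 + 2·0.25·0.229 + 3·0.5·0.195 = 0.4187375.
0.4187375 < 0.55: the indirect benefit is less than the cost.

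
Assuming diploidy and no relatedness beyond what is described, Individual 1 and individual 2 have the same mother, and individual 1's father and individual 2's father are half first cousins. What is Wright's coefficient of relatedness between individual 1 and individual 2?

Wright's path rule: contributions from independent ancestry routes add.
Individual 1 and individual 2 are related in two ways: half-sibs through their shared mother (r = 1/4) and half second cousins through their fathers (r = 1/64).
r = 1/4 + 1/64 = 17/64 = 0.265625.

0.265625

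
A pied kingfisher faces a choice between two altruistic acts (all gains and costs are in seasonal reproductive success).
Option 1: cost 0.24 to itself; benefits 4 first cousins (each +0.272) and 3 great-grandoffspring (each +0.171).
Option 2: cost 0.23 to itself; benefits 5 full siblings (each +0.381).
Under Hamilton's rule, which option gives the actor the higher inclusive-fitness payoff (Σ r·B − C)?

Option 2

Option 1: r to a first cousin = 0.125.
Option 1: r to a great-grandoffspring = 0.125.
Option 1: Σ r·B − C = (4·0.125·0.272 + 3·0.125·0.171) − 0.24 = -0.039875.
Option 2: r to a full sibling = 0.5.
Option 2: Σ r·B − C = (5·0.5·0.381) − 0.23 = 0.7225.
Option 2 has the higher net inclusive-fitness payoff.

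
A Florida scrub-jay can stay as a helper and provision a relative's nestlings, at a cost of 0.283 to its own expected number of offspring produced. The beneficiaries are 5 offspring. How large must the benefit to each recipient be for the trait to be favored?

0.1132

r to an offspring = 1/2 (one parent–offspring link: r = (1/2)^1 = 1/2).
Hamilton's rule with n recipients of equal r: n·r·B > C, so B > C/(n·r) = 0.283/(5·0.5) = 0.1132.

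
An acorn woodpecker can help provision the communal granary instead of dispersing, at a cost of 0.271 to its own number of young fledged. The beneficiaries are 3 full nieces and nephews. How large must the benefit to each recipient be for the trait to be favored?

r to a full niece or nephew = 1/4 (full aunt/uncle↔niece/nephew: two paths of length 3 through the shared grandparent pair: r = 2·(1/2)^3 = 1/4).
Hamilton's rule with n recipients of equal r: n·r·B > C, so B > C/(n·r) = 0.271/(3·0.25) = 0.3613.

0.3613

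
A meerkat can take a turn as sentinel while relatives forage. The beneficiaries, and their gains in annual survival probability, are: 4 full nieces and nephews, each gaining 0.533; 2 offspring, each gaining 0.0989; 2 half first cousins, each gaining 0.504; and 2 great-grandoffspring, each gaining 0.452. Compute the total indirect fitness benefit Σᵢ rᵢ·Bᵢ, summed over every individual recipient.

0.8079

r to a full niece or nephew = 0.25 (full aunt/uncle↔niece/nephew: two paths of length 3 through the shared grandparent pair: r = 2·(1/2)^3 = 1/4).
r to an offspring = 1/2 (one parent–offspring link: r = (1/2)^1 = 1/2).
r to a half first cousin = 1/16 (half first cousins share one grandparent — one path of length 4: r = (1/2)^4 = 1/16).
r to a great-grandoffspring = 0.125 (three parent–offspring links: r = (1/2)^3 = 1/8).
Summing one r·B term per recipient: 4·0.25·0.533 + 2·0.5·0.0989 + 2·0.0625·0.504 + 2·0.125·0.452 = 0.8079.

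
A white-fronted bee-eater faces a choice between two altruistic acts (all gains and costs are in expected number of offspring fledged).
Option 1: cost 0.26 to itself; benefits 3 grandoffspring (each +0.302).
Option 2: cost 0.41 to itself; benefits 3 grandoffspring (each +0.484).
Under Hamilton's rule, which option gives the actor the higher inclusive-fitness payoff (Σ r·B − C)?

Option 1

Option 1: r to a grandoffspring = 0.25.
Option 1: Σ r·B − C = (3·0.25·0.302) − 0.26 = -0.0335.
Option 2: r to a grandoffspring = 0.25.
Option 2: Σ r·B − C = (3·0.25·0.484) − 0.41 = -0.047.
Option 1 has the higher net inclusive-fitness payoff.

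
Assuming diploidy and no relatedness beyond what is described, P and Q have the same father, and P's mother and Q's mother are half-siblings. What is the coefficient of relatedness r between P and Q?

0.3125

Independent pedigree routes through distinct common ancestors add.
P and Q are related in two ways: half-sibs through their shared father (r = 1/4) and half first cousins through their mothers (r = 1/16).
r = 1/4 + 1/16 = 5/16 = 0.3125.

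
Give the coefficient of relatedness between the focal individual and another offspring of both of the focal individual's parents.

0.5

Each parent–offspring link contributes a factor of 1/2, and independent paths through distinct common ancestors add.
Full sibs share both parents — two paths of length 2: r = 2·(1/2)^2 = 1/2.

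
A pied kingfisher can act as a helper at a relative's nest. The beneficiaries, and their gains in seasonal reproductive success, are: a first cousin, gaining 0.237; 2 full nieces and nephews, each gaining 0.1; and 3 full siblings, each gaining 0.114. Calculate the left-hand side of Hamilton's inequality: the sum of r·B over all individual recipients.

0.250625

r to a first cousin = 1/8 (first cousins share one grandparent pair — two paths of length 4: r = 2·(1/2)^4 = 1/8).
r to a full niece or nephew = 0.25 (full aunt/uncle↔niece/nephew: two paths of length 3 through the shared grandparent pair: r = 2·(1/2)^3 = 1/4).
r to a full sibling = 0.5 (full sibs share both parents — two paths of length 2: r = 2·(1/2)^2 = 1/2).
Summing one r·B term per recipient: 1·0.125·0.237 + 2·0.25·0.1 + 3·0.5·0.114 = 0.250625.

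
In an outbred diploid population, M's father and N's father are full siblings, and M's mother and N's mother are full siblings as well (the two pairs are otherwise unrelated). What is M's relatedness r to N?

0.25

Wright's path rule: contributions from independent ancestry routes add.
M and N are related in two ways: first cousins through their fathers (r = 1/8) and first cousins through their mothers (r = 1/8) — i.e. double first cousins.
r = 1/8 + 1/8 = 0.25.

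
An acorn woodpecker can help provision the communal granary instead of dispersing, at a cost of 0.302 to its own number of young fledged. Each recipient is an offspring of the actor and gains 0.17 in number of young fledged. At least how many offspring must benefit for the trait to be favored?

4

r to an offspring = 1/2 (one parent–offspring link: r = (1/2)^1 = 1/2).
Hamilton's rule: n·r·B > C  ⇒  n > C/(r·B) = 0.302/(0.5·0.17) = 3.553.
The smallest integer exceeding 3.553 is 4.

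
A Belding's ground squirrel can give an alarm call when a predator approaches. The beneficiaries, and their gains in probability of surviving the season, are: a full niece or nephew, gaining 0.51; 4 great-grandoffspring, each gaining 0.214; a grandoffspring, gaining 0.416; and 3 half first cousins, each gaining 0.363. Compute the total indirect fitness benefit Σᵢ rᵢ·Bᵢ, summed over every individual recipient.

0.4065625

r to a full niece or nephew = 0.25 (full aunt/uncle↔niece/nephew: two paths of length 3 through the shared grandparent pair: r = 2·(1/2)^3 = 1/4).
r to a great-grandoffspring = 0.125 (three parent–offspring links: r = (1/2)^3 = 1/8).
r to a grandoffspring = 0.25 (two parent–offspring links: r = (1/2)^2 = 1/4).
r to a half first cousin = 1/16 (half first cousins share one grandparent — one path of length 4: r = (1/2)^4 = 1/16).
Summing one r·B term per recipient: 1·0.25·0.51 + 4·0.125·0.214 + 1·0.25·0.416 + 3·0.0625·0.363 = 0.4065625.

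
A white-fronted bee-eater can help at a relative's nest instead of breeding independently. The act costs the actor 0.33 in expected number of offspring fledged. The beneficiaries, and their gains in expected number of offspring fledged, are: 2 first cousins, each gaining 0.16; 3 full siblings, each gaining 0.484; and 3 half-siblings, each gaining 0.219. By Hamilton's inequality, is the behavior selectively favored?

Yes

Hamilton's rule: the trait is favored when the sum of r·B over every recipient exceeds the actor's cost C.
r to a first cousin = 1/8 (first cousins share one grandparent pair — two paths of length 4: r = 2·(1/2)^4 = 1/8).
r to a full sibling = 0.5 (full sibs share both parents — two paths of length 2: r = 2·(1/2)^2 = 1/2).
r to a half-sibling = 0.25 (half-sibs share one parent — one path of length 2: r = (1/2)^2 = 1/4).
Summing one r·B term per recipient: 2·0.125·0.16 + 3·0.5·0.484 + 3·0.25·0.219 = 0.93025.
0.93025 > 0.33: the indirect benefit exceeds the cost.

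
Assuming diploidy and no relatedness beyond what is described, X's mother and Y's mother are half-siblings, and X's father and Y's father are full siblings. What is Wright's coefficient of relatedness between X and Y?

0.1875

Wright's path rule: contributions from independent ancestry routes add.
X and Y are related in two ways: half first cousins through their mothers (r = 1/16) and first cousins through their fathers (r = 1/8).
r = 1/16 + 1/8 = 3/16 = 0.1875.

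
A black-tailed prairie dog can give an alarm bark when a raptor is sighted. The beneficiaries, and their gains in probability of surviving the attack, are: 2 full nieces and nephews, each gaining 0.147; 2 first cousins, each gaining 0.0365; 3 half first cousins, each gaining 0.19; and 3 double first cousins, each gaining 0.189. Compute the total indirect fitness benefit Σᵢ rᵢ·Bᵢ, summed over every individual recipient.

r to a full niece or nephew = 0.25 (full aunt/uncle↔niece/nephew: two paths of length 3 through the shared grandparent pair: r = 2·(1/2)^3 = 1/4).
r to a first cousin = 0.125 (first cousins share one grandparent pair — two paths of length 4: r = 2·(1/2)^4 = 1/8).
r to a half first cousin = 0.0625 (half first cousins share one grandparent — one path of length 4: r = (1/2)^4 = 1/16).
r to a double first cousin = 1/4 (double first cousins share both grandparent pairs — four paths of length 4: r = 4·(1/2)^4 = 1/4).
Summing one r·B term per recipient: 2·0.25·0.147 + 2·0.125·0.0365 + 3·0.0625·0.19 + 3·0.25·0.189 = 0.26.

0.26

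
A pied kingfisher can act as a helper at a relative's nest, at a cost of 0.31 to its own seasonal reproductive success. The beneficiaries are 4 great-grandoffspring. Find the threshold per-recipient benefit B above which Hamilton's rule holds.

r to a great-grandoffspring = 1/8 (three parent–offspring links: r = (1/2)^3 = 1/8).
Hamilton's rule with n recipients of equal r: n·r·B > C, so B > C/(n·r) = 0.31/(4·0.125) = 0.62.

0.62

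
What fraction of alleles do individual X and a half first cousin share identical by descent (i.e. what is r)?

Each parent–offspring link contributes a factor of 1/2, and independent paths through distinct common ancestors add.
Half first cousins share one grandparent — one path of length 4: r = (1/2)^4 = 1/16.

0.0625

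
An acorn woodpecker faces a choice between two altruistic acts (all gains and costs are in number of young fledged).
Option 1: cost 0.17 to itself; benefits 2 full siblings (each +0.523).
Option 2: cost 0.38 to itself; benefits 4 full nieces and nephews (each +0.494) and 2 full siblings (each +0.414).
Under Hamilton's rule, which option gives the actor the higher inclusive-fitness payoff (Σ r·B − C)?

Option 2

Option 1: r to a full sibling = 0.5.
Option 1: Σ r·B − C = (2·0.5·0.523) − 0.17 = 0.353.
Option 2: r to a full niece or nephew = 0.25.
Option 2: r to a full sibling = 0.5.
Option 2: Σ r·B − C = (4·0.25·0.494 + 2·0.5·0.414) − 0.38 = 0.528.
Option 2 has the higher net inclusive-fitness payoff.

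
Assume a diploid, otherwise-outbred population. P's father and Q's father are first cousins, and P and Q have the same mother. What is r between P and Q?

Independent pedigree routes through distinct common ancestors add.
P and Q are related in two ways: second cousins through their fathers (r = 1/32) and half-sibs through their shared mother (r = 1/4).
r = 1/32 + 1/4 = 9/32 = 0.28125.

0.28125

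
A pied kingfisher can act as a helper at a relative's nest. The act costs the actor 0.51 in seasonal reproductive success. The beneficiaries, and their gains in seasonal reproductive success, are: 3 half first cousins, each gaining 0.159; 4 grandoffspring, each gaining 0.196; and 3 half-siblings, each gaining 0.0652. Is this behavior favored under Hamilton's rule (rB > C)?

Hamilton's rule: the trait is favored when the sum of r·B over every recipient exceeds the actor's cost C.
r to a half first cousin = 0.0625 (half first cousins share one grandparent — one path of length 4: r = (1/2)^4 = 1/16).
r to a grandoffspring = 1/4 (two parent–offspring links: r = (1/2)^2 = 1/4).
r to a half-sibling = 0.25 (half-sibs share one parent — one path of length 2: r = (1/2)^2 = 1/4).
Summing one r·B term per recipient: 3·0.0625·0.159 + 4·0.25·0.196 + 3·0.25·0.0652 = 0.2747125.
0.2747125 < 0.51: the indirect benefit is less than the cost.

No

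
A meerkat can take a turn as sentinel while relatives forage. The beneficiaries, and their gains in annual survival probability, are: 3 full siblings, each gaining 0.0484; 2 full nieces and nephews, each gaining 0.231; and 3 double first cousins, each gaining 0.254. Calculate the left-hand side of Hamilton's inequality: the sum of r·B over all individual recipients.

0.3786

r to a full sibling = 0.5 (full sibs share both parents — two paths of length 2: r = 2·(1/2)^2 = 1/2).
r to a full niece or nephew = 1/4 (full aunt/uncle↔niece/nephew: two paths of length 3 through the shared grandparent pair: r = 2·(1/2)^3 = 1/4).
r to a double first cousin = 0.25 (double first cousins share both grandparent pairs — four paths of length 4: r = 4·(1/2)^4 = 1/4).
Summing one r·B term per recipient: 3·0.5·0.0484 + 2·0.25·0.231 + 3·0.25·0.254 = 0.3786.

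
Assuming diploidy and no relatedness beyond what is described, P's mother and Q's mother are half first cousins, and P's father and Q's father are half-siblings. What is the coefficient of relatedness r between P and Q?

Wright's path rule: contributions from independent ancestry routes add.
P and Q are related in two ways: half second cousins through their mothers (r = 1/64) and half first cousins through their fathers (r = 1/16).
r = 1/64 + 1/16 = 5/64 = 0.078125.

0.078125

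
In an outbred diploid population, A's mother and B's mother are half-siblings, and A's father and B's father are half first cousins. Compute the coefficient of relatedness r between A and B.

Relatedness sums over independent paths through distinct common ancestors.
A and B are related in two ways: half first cousins through their mothers (r = 1/16) and half second cousins through their fathers (r = 1/64).
r = 1/16 + 1/64 = 5/64 = 0.078125.

0.078125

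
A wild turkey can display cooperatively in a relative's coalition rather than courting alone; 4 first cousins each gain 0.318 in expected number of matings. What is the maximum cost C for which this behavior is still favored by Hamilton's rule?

0.159

r to a first cousin = 0.125 (first cousins share one grandparent pair — two paths of length 4: r = 2·(1/2)^4 = 1/8).
Hamilton's rule: n·r·B > C, so the trait is favored while C < n·r·B = 4·0.125·0.318 = 0.159.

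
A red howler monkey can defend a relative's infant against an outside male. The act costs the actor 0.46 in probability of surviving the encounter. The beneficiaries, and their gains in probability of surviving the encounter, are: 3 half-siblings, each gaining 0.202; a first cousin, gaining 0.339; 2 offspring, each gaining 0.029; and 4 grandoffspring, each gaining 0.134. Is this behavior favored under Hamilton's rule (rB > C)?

Hamilton's rule: the trait is favored when the sum of r·B over every recipient exceeds the actor's cost C.
r to a half-sibling = 0.25 (half-sibs share one parent — one path of length 2: r = (1/2)^2 = 1/4).
r to a first cousin = 0.125 (first cousins share one grandparent pair — two paths of length 4: r = 2·(1/2)^4 = 1/8).
r to an offspring = 1/2 (one parent–offspring link: r = (1/2)^1 = 1/2).
r to a grandoffspring = 1/4 (two parent–offspring links: r = (1/2)^2 = 1/4).
Summing one r·B term per recipient: 3·0.25·0.202 + 1·0.125·0.339 + 2·0.5·0.029 + 4·0.25·0.134 = 0.356875.
0.356875 < 0.46: the indirect benefit is less than the cost.

No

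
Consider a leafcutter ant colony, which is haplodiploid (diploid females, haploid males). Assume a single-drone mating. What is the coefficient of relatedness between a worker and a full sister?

0.75

Haplodiploid full sisters inherit their father's entire haploid genome identically (contributing 1/2) and on average half of their mother's contribution (1/2 · 1/2 = 1/4); r = 1/2 + 1/4 = 3/4.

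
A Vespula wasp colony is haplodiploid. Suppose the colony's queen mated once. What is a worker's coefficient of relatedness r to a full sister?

0.75

Haplodiploid full sisters inherit their father's entire haploid genome identically (contributing 1/2) and on average half of their mother's contribution (1/2 · 1/2 = 1/4); r = 1/2 + 1/4 = 3/4.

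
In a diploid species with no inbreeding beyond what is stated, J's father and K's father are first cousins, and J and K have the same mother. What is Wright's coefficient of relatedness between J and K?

With two independent routes of shared ancestry, r is the sum of the two contributions.
J and K are related in two ways: second cousins through their fathers (r = 1/32) and half-sibs through their shared mother (r = 1/4).
r = 1/32 + 1/4 = 0.28125.

0.28125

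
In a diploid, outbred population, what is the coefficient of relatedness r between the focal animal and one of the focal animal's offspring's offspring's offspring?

Each parent–offspring link contributes a factor of 1/2, and independent paths through distinct common ancestors add.
Three parent–offspring links: r = (1/2)^3 = 1/8.

0.125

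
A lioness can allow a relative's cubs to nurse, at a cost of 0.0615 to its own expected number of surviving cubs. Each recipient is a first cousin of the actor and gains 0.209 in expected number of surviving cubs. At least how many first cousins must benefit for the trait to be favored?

3

r to a first cousin = 0.125 (first cousins share one grandparent pair — two paths of length 4: r = 2·(1/2)^4 = 1/8).
Hamilton's rule: n·r·B > C  ⇒  n > C/(r·B) = 0.0615/(0.125·0.209) = 2.354.
The smallest integer exceeding 2.354 is 3.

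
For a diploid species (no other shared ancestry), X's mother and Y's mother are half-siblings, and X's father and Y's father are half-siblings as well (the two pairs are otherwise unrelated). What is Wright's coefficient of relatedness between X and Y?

Wright's path rule: contributions from independent ancestry routes add.
X and Y are related in two ways: half first cousins through their mothers (r = 1/16) and half first cousins through their fathers (r = 1/16).
r = 1/16 + 1/16 = 1/8 = 0.125.

0.125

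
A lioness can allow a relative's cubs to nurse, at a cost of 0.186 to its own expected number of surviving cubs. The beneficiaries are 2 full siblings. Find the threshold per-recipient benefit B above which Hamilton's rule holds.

0.186

r to a full sibling = 0.5 (full sibs share both parents — two paths of length 2: r = 2·(1/2)^2 = 1/2).
Hamilton's rule with n recipients of equal r: n·r·B > C, so B > C/(n·r) = 0.186/(2·0.5) = 0.186.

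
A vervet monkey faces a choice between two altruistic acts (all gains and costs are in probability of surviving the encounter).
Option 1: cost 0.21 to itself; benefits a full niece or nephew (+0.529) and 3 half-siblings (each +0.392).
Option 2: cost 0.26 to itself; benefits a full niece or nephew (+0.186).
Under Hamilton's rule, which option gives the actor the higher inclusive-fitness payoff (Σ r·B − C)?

Option 1: r to a full niece or nephew = 0.25.
Option 1: r to a half-sibling = 0.25.
Option 1: Σ r·B − C = (1·0.25·0.529 + 3·0.25·0.392) − 0.21 = 0.21625.
Option 2: r to a full niece or nephew = 0.25.
Option 2: Σ r·B − C = (1·0.25·0.186) − 0.26 = -0.2135.
Option 1 has the higher net inclusive-fitness payoff.

Option 1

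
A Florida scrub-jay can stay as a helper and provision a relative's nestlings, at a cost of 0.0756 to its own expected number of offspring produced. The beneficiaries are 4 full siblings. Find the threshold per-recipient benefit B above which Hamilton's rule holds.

0.0378

r to a full sibling = 0.5 (full sibs share both parents — two paths of length 2: r = 2·(1/2)^2 = 1/2).
Hamilton's rule with n recipients of equal r: n·r·B > C, so B > C/(n·r) = 0.0756/(4·0.5) = 0.0378.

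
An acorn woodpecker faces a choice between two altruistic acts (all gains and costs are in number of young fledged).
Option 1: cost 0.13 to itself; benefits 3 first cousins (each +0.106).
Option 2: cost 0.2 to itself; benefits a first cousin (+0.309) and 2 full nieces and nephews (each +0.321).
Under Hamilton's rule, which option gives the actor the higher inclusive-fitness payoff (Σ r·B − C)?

Option 1: r to a first cousin = 0.125.
Option 1: Σ r·B − C = (3·0.125·0.106) − 0.13 = -0.09025.
Option 2: r to a first cousin = 0.125.
Option 2: r to a full niece or nephew = 0.25.
Option 2: Σ r·B − C = (1·0.125·0.309 + 2·0.25·0.321) − 0.2 = -0.000875.
Option 2 has the higher net inclusive-fitness payoff.

Option 2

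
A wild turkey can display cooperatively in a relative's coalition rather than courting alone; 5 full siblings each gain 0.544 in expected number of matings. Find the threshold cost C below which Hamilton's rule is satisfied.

r to a full sibling = 0.5 (full sibs share both parents — two paths of length 2: r = 2·(1/2)^2 = 1/2).
Hamilton's rule: n·r·B > C, so the trait is favored while C < n·r·B = 5·0.5·0.544 = 1.36.

1.36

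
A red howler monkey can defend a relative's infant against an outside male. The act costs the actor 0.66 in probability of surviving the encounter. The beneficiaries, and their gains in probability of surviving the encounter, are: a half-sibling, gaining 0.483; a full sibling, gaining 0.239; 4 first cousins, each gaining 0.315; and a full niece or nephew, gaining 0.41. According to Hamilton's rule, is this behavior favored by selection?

No

Hamilton's rule: the trait is favored when the sum of r·B over every recipient exceeds the actor's cost C.
r to a half-sibling = 1/4 (half-sibs share one parent — one path of length 2: r = (1/2)^2 = 1/4).
r to a full sibling = 0.5 (full sibs share both parents — two paths of length 2: r = 2·(1/2)^2 = 1/2).
r to a first cousin = 1/8 (first cousins share one grandparent pair — two paths of length 4: r = 2·(1/2)^4 = 1/8).
r to a full niece or nephew = 0.25 (full aunt/uncle↔niece/nephew: two paths of length 3 through the shared grandparent pair: r = 2·(1/2)^3 = 1/4).
Summing one r·B term per recipient: 1·0.25·0.483 + 1·0.5·0.239 + 4·0.125·0.315 + 1·0.25·0.41 = 0.50025.
0.50025 < 0.66: the indirect benefit is less than the cost.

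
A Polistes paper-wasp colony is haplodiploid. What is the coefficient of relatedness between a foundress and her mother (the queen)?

One meiotic link between diploid queen and diploid daughter: r = 1/2.

0.5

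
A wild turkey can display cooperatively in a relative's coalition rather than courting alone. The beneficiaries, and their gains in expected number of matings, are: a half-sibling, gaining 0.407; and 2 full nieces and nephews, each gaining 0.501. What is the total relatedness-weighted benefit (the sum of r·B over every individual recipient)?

0.35225

r to a half-sibling = 1/4 (half-sibs share one parent — one path of length 2: r = (1/2)^2 = 1/4).
r to a full niece or nephew = 0.25 (full aunt/uncle↔niece/nephew: two paths of length 3 through the shared grandparent pair: r = 2·(1/2)^3 = 1/4).
Summing one r·B term per recipient: 1·0.25·0.407 + 2·0.25·0.501 = 0.35225.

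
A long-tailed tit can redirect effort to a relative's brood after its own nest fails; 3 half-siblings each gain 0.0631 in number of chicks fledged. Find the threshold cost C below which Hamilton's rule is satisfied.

0.047325

r to a half-sibling = 0.25 (half-sibs share one parent — one path of length 2: r = (1/2)^2 = 1/4).
Hamilton's rule: n·r·B > C, so the trait is favored while C < n·r·B = 3·0.25·0.0631 = 0.047325.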